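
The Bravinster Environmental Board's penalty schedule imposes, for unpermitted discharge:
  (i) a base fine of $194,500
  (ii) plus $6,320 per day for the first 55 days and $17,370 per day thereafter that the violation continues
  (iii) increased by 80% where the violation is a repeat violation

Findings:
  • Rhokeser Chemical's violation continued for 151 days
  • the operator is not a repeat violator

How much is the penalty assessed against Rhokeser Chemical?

$2,209,620

First 55 days: 55 × $6,320 = $347,600
Remaining days: (151 − 55) × $17,370 = $1,667,520
Per-day component: $347,600 + $1,667,520 = $2,015,120
Base plus per-day: $194,500 + $2,015,120 = $2,209,620
The operator is not a repeat violator: no 80% increase.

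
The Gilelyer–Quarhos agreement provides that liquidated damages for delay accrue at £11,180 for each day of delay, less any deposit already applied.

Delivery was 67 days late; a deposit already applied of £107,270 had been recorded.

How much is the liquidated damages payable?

Per-day damages: 67 × £11,180 = £749,060
Less deposit already applied: £749,060 − £107,270 = £641,790

£641,790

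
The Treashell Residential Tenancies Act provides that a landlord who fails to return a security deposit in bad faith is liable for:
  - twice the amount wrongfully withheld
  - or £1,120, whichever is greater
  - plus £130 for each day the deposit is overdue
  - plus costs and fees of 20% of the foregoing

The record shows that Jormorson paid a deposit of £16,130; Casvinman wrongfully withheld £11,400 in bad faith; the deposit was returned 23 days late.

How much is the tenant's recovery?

Recovery: £30,948

Doubled: 2 × £11,400 = £22,800
Minimum £1,120: £22,800 meets the minimum, no increase.
Late-return penalty: 23 × £130 = £2,990
Damages plus late penalty: £22,800 + £2,990 = £25,790
Costs and fees: 20% of £25,790 = £5,158
Total recovery: £25,790 + £5,158 = £30,948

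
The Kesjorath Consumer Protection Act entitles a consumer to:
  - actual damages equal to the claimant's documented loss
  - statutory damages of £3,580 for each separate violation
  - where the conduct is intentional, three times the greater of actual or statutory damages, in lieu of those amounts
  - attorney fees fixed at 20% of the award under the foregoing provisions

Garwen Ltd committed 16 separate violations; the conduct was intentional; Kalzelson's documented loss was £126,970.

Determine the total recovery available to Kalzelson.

Statutory damages: 16 × £3,580 = £57,280
Greater of actual damages (£126,970) or statutory damages (£57,280): £126,970
Trebled: 3 × £126,970 = £380,910
Attorney fees: 20% of £380,910 = £76,182
Total recovery: £380,910 + £76,182 = £457,092

£457,092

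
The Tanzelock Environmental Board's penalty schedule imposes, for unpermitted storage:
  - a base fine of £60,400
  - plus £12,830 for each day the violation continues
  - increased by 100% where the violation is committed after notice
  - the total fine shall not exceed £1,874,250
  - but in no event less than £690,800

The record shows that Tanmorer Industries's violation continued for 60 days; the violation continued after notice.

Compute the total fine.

Per-day component: 60 × £12,830 = £769,800
Base plus per-day: £60,400 + £769,800 = £830,200
Enhancement: 100% of £830,200 = £830,200
Enhanced fine: £830,200 + £830,200 = £1,660,400
Cap at £1,874,250: £1,660,400 is within the cap, no reduction.
Minimum £690,800: £1,660,400 meets the minimum, no increase.

£1,660,400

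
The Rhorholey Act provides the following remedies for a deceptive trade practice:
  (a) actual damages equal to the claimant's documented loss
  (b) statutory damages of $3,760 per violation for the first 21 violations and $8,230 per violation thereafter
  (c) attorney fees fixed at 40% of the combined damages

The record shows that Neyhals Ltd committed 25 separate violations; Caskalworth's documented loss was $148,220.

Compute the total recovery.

$364,140

First 21 violations: 21 × $3,760 = $78,960
Remaining violations: (25 − 21) × $8,230 = $32,920
Statutory damages: $78,960 + $32,920 = $111,880
Combined damages: $148,220 + $111,880 = $260,100
Attorney fees: 40% of $260,100 = $104,040
Total recovery: $260,100 + $104,040 = $364,140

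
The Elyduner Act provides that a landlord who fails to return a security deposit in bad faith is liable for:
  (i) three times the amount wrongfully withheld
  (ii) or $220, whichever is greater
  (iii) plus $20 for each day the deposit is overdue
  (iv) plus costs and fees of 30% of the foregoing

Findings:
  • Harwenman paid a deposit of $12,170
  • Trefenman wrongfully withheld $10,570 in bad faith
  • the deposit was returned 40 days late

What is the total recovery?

Trebled: 3 × $10,570 = $31,710
Minimum $220: $31,710 meets the minimum, no increase.
Late-return penalty: 40 × $20 = $800
Damages plus late penalty: $31,710 + $800 = $32,510
Costs and fees: 30% of $32,510 = $9,753
Total recovery: $32,510 + $9,753 = $42,263

$42,263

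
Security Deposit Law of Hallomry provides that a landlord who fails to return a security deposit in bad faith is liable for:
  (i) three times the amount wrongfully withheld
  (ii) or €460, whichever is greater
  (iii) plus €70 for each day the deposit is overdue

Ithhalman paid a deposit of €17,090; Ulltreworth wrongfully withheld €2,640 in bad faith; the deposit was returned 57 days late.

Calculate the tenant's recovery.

Trebled: 3 × €2,640 = €7,920
Minimum €460: €7,920 meets the minimum, no increase.
Late-return penalty: 57 × €70 = €3,990
Damages plus late penalty: €7,920 + €3,990 = €11,910

€11,910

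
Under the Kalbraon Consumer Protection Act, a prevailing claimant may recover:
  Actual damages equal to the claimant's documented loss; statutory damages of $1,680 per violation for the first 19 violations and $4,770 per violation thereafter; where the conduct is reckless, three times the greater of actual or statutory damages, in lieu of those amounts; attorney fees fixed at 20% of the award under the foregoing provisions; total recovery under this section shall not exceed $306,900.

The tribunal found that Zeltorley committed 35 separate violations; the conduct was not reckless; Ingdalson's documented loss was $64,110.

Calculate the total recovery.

Total recovery: $206,820

First 19 violations: 19 × $1,680 = $31,920
Remaining violations: (35 − 19) × $4,770 = $76,320
Statutory damages: $31,920 + $76,320 = $108,240
Conduct not reckless: the in-lieu enhancement does not apply.
Actual plus statutory damages: $64,110 + $108,240 = $172,350
Attorney fees: 20% of $172,350 = $34,470
Total before cap: $172,350 + $34,470 = $206,820
Cap at $306,900: $206,820 is within the cap, no reduction.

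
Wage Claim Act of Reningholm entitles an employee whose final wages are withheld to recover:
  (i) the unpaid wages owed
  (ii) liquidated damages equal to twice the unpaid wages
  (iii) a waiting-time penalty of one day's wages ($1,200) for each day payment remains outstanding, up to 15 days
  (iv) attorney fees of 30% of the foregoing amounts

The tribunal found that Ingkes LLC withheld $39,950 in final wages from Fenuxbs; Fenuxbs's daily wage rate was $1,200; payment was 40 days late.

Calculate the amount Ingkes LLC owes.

$179,205

Doubled: 2 × $39,950 = $79,900
Penalty days: min(40, 15) = 15
Waiting-time penalty: 15 × $1,200 = $18,000
Subtotal: $39,950 + $79,900 + $18,000 = $137,850
Attorney fees: 30% of $137,850 = $41,355
Total award: $137,850 + $41,355 = $179,205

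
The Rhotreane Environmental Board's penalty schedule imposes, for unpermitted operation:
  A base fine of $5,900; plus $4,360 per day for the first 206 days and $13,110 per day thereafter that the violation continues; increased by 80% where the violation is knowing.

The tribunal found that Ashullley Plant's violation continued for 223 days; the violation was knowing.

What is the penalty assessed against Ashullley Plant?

First 206 days: 206 × $4,360 = $898,160
Remaining days: (223 − 206) × $13,110 = $222,870
Per-day component: $898,160 + $222,870 = $1,121,030
Base plus per-day: $5,900 + $1,121,030 = $1,126,930
Enhancement: 80% of $1,126,930 = $901,544
Enhanced fine: $1,126,930 + $901,544 = $2,028,474

$2,028,474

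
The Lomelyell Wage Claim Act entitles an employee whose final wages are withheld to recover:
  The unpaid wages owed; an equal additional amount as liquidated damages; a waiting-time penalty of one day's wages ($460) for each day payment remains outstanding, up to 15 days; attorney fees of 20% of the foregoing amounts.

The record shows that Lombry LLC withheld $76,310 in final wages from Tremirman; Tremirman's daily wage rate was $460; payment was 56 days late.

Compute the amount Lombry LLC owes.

Liquidated damages (equal amount): $76,310
Penalty days: min(56, 15) = 15
Waiting-time penalty: 15 × $460 = $6,900
Subtotal: $76,310 + $76,310 + $6,900 = $159,520
Attorney fees: 20% of $159,520 = $31,904
Total award: $159,520 + $31,904 = $191,424

$191,424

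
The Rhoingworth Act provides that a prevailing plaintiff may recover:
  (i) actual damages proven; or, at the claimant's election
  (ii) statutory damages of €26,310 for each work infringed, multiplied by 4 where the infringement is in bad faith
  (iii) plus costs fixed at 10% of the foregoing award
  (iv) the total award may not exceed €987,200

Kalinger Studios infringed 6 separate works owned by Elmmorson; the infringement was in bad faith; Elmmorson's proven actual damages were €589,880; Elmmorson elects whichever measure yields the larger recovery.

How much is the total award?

Statutory damages: 6 × €26,310 = €157,860
Multiplied by 4: 4 × €157,860 = €631,440
Greater of actual damages (€589,880) or enhanced statutory damages (€631,440): €631,440
Costs: 10% of €631,440 = €63,144
Award plus costs: €631,440 + €63,144 = €694,584
Cap at €987,200: €694,584 is within the cap, no reduction.

€694,584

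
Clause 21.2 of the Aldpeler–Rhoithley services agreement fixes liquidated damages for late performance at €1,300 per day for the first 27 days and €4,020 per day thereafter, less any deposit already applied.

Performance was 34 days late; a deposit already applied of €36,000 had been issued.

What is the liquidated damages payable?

€27,240

First 27 days: 27 × €1,300 = €35,100
Remaining days: (34 − 27) × €4,020 = €28,140
Accrued per-day damages: €35,100 + €28,140 = €63,240
Less deposit already applied: €63,240 − €36,000 = €27,240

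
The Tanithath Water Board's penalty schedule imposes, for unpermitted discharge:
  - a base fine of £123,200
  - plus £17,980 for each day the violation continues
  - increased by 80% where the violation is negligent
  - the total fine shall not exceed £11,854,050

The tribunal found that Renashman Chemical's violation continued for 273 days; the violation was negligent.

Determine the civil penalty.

£9,057,132

Per-day component: 273 × £17,980 = £4,908,540
Base plus per-day: £123,200 + £4,908,540 = £5,031,740
Enhancement: 80% of £5,031,740 = £4,025,392
Enhanced fine: £5,031,740 + £4,025,392 = £9,057,132
Cap at £11,854,050: £9,057,132 is within the cap, no reduction.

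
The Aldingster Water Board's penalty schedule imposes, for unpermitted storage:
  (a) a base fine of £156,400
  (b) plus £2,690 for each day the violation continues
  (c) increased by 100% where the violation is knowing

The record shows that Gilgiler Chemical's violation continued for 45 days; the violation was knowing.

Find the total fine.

Civil penalty: £554,900

Per-day component: 45 × £2,690 = £121,050
Base plus per-day: £156,400 + £121,050 = £277,450
Enhancement: 100% of £277,450 = £277,450
Enhanced fine: £277,450 + £277,450 = £554,900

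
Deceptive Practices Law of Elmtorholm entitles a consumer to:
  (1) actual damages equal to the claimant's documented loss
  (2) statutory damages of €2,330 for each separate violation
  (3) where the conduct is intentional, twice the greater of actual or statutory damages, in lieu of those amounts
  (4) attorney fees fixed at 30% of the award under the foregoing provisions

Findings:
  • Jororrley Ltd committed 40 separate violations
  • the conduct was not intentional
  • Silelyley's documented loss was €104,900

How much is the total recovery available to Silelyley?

Statutory damages: 40 × €2,330 = €93,200
Conduct not intentional: the in-lieu enhancement does not apply.
Actual plus statutory damages: €104,900 + €93,200 = €198,100
Attorney fees: 30% of €198,100 = €59,430
Total recovery: €198,100 + €59,430 = €257,530

€257,530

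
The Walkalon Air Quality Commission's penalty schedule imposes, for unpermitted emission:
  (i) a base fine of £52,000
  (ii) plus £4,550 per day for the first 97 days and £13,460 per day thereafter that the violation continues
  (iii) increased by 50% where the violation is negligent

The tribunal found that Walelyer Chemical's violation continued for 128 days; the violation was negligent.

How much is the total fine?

First 97 days: 97 × £4,550 = £441,350
Remaining days: (128 − 97) × £13,460 = £417,260
Per-day component: £441,350 + £417,260 = £858,610
Base plus per-day: £52,000 + £858,610 = £910,610
Enhancement: 50% of £910,610 = £455,305
Enhanced fine: £910,610 + £455,305 = £1,365,915

£1,365,915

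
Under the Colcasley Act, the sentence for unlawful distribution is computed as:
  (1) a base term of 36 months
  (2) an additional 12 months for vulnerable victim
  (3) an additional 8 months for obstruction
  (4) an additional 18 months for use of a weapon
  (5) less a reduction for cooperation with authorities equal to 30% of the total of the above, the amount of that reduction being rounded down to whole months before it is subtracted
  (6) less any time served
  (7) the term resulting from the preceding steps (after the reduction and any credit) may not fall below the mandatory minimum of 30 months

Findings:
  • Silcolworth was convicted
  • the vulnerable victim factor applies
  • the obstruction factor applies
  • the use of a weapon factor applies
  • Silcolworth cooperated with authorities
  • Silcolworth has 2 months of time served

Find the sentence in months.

Vulnerable victim enhancement: +12 months
Obstruction enhancement: +8 months
Use of a weapon enhancement: +18 months
Adjusted term: 36 months + 12 months + 8 months + 18 months = 74 months
Cooperation with authorities reduction: 30% of 74 months = 22 months (rounded down)
After reduction: 74 − 22 = 52 months
Less time served: 52 months − 2 months = 50 months
Minimum 30 months: 50 months meets the minimum, no increase.

50 months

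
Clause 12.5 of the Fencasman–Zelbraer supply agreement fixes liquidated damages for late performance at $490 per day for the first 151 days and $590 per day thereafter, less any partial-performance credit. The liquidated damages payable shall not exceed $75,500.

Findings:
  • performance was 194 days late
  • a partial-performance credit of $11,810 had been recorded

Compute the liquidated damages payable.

$75,500

First 151 days: 151 × $490 = $73,990
Remaining days: (194 − 151) × $590 = $25,370
Accrued per-day damages: $73,990 + $25,370 = $99,360
Less partial-performance credit: $99,360 − $11,810 = $87,550
Cap at $75,500: $87,550 exceeds the cap → $75,500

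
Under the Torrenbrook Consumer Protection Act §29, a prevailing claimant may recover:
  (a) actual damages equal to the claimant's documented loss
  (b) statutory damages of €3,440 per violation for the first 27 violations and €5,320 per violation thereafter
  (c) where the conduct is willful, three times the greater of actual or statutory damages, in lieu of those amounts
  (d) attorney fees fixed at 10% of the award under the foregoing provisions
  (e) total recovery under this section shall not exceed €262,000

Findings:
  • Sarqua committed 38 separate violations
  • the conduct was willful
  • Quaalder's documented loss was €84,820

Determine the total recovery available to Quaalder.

First 27 violations: 27 × €3,440 = €92,880
Remaining violations: (38 − 27) × €5,320 = €58,520
Statutory damages: €92,880 + €58,520 = €151,400
Greater of actual damages (€84,820) or statutory damages (€151,400): €151,400
Trebled: 3 × €151,400 = €454,200
Attorney fees: 10% of €454,200 = €45,420
Total before cap: €454,200 + €45,420 = €499,620
Cap at €262,000: €499,620 exceeds the cap → €262,000

€262,000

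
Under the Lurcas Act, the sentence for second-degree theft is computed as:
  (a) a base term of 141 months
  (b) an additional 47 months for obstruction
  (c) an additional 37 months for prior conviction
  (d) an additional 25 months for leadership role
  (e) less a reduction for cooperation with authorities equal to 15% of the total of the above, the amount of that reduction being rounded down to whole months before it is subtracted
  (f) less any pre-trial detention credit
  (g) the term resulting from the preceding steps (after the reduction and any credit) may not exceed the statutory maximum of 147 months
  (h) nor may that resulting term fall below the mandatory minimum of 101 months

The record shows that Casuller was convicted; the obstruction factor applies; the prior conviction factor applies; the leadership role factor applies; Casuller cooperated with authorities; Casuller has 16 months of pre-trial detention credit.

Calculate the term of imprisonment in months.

Obstruction enhancement: +47 months
Prior conviction enhancement: +37 months
Leadership role enhancement: +25 months
Adjusted term: 141 months + 47 months + 37 months + 25 months = 250 months
Cooperation with authorities reduction: 15% of 250 months = 37 months (rounded down)
After reduction: 250 − 37 = 213 months
Less pre-trial detention credit: 213 months − 16 months = 197 months
Cap at 147 months: 197 months exceeds the cap → 147 months
Minimum 101 months: 147 months meets the minimum, no increase.

147 months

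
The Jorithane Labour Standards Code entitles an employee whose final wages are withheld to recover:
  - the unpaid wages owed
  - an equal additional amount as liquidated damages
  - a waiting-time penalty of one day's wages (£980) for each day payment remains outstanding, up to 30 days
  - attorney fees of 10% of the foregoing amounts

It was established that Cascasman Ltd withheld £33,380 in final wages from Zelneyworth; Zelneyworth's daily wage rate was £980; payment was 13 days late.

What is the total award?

£87,450

Liquidated damages (equal amount): £33,380
Penalty days: min(13, 30) = 13
Waiting-time penalty: 13 × £980 = £12,740
Subtotal: £33,380 + £33,380 + £12,740 = £79,500
Attorney fees: 10% of £79,500 = £7,950
Total award: £79,500 + £7,950 = £87,450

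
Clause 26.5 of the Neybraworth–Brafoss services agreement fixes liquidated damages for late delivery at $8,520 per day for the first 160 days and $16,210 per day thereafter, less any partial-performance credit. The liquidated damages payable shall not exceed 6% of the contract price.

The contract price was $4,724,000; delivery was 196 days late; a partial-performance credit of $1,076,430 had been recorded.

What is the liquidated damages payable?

First 160 days: 160 × $8,520 = $1,363,200
Remaining days: (196 − 160) × $16,210 = $583,560
Accrued per-day damages: $1,363,200 + $583,560 = $1,946,760
Less partial-performance credit: $1,946,760 − $1,076,430 = $870,330
Cap: 6% of $4,724,000 = $283,440
Cap at $283,440: $870,330 exceeds the cap → $283,440

$283,440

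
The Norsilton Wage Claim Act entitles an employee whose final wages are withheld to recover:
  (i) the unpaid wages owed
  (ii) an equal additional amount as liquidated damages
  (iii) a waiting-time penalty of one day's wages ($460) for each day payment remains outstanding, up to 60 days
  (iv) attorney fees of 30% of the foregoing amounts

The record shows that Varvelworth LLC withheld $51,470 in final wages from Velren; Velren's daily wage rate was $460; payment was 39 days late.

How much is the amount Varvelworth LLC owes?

Liquidated damages (equal amount): $51,470
Penalty days: min(39, 60) = 39
Waiting-time penalty: 39 × $460 = $17,940
Subtotal: $51,470 + $51,470 + $17,940 = $120,880
Attorney fees: 30% of $120,880 = $36,264
Total award: $120,880 + $36,264 = $157,144

$157,144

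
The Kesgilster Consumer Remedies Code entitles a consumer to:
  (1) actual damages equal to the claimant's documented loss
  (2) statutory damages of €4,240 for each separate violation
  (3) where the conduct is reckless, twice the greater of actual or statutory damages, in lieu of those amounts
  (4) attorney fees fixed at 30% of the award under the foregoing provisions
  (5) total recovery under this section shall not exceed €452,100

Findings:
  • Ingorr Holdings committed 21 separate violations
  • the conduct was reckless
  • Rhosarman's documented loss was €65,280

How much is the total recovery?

Total recovery: €231,504

Statutory damages: 21 × €4,240 = €89,040
Greater of actual damages (€65,280) or statutory damages (€89,040): €89,040
Doubled: 2 × €89,040 = €178,080
Attorney fees: 30% of €178,080 = €53,424
Total before cap: €178,080 + €53,424 = €231,504
Cap at €452,100: €231,504 is within the cap, no reduction.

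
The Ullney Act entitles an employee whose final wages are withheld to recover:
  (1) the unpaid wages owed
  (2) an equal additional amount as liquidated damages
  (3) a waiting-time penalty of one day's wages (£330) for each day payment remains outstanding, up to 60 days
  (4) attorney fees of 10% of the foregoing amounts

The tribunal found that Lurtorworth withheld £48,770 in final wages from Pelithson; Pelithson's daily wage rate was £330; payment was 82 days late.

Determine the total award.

Total award: £129,074

Liquidated damages (equal amount): £48,770
Penalty days: min(82, 60) = 60
Waiting-time penalty: 60 × £330 = £19,800
Subtotal: £48,770 + £48,770 + £19,800 = £117,340
Attorney fees: 10% of £117,340 = £11,734
Total award: £117,340 + £11,734 = £129,074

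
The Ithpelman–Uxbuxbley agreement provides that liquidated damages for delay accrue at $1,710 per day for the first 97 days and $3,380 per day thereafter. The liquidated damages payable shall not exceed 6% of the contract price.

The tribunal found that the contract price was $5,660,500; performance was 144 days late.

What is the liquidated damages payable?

$324,730

First 97 days: 97 × $1,710 = $165,870
Remaining days: (144 − 97) × $3,380 = $158,860
Accrued per-day damages: $165,870 + $158,860 = $324,730
Cap: 6% of $5,660,500 = $339,630
Cap at $339,630: $324,730 is within the cap, no reduction.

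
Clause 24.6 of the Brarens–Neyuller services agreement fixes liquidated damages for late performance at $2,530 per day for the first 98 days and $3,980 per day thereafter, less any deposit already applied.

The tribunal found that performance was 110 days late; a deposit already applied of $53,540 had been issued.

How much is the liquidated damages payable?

First 98 days: 98 × $2,530 = $247,940
Remaining days: (110 − 98) × $3,980 = $47,760
Accrued per-day damages: $247,940 + $47,760 = $295,700
Less deposit already applied: $295,700 − $53,540 = $242,160

$242,160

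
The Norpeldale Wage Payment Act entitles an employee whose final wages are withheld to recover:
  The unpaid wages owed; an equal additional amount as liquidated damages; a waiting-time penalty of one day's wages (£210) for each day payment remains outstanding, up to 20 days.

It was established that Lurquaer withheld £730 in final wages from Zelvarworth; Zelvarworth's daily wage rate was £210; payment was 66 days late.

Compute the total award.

£5,660

Liquidated damages (equal amount): £730
Penalty days: min(66, 20) = 20
Waiting-time penalty: 20 × £210 = £4,200
Total award: £730 + £730 + £4,200 = £5,660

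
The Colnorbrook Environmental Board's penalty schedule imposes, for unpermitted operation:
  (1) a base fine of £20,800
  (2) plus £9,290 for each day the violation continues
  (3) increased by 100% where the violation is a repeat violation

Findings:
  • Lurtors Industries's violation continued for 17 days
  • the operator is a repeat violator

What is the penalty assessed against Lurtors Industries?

Civil penalty: £357,460

Per-day component: 17 × £9,290 = £157,930
Base plus per-day: £20,800 + £157,930 = £178,730
Enhancement: 100% of £178,730 = £178,730
Enhanced fine: £178,730 + £178,730 = £357,460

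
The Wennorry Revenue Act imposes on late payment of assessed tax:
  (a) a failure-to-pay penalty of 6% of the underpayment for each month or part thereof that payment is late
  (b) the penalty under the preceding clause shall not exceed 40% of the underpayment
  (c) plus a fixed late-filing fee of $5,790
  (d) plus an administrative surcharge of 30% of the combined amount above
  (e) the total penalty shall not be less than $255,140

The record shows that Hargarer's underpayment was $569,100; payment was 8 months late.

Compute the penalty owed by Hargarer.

Accrued rate: 6% × 8 = 48%, capped at 40% → 40%
Failure-to-pay penalty: 40% of $569,100 = $227,640
Penalty before surcharge: $227,640 + $5,790 = $233,430
Administrative surcharge: 30% of $233,430 = $70,029
Total penalty: $233,430 + $70,029 = $303,459
Minimum $255,140: $303,459 meets the minimum, no increase.

$303,459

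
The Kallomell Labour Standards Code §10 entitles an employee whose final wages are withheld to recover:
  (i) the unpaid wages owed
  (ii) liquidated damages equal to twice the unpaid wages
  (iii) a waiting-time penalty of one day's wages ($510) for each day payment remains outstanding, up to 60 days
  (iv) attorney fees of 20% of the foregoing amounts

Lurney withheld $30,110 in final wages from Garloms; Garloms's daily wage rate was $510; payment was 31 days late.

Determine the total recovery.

$127,368

Doubled: 2 × $30,110 = $60,220
Penalty days: min(31, 60) = 31
Waiting-time penalty: 31 × $510 = $15,810
Subtotal: $30,110 + $60,220 + $15,810 = $106,140
Attorney fees: 20% of $106,140 = $21,228
Total award: $106,140 + $21,228 = $127,368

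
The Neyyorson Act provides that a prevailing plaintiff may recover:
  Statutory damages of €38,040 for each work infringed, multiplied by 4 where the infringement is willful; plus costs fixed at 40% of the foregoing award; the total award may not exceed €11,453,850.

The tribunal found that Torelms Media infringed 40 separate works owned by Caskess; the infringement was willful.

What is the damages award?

€8,520,960

Statutory damages: 40 × €38,040 = €1,521,600
Multiplied by 4: 4 × €1,521,600 = €6,086,400
Costs: 40% of €6,086,400 = €2,434,560
Award plus costs: €6,086,400 + €2,434,560 = €8,520,960
Cap at €11,453,850: €8,520,960 is within the cap, no reduction.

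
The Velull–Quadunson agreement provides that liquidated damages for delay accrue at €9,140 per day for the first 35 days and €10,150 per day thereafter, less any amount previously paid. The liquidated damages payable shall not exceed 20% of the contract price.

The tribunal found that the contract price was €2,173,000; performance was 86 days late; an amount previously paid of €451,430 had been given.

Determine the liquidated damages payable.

First 35 days: 35 × €9,140 = €319,900
Remaining days: (86 − 35) × €10,150 = €517,650
Accrued per-day damages: €319,900 + €517,650 = €837,550
Less amount previously paid: €837,550 − €451,430 = €386,120
Cap: 20% of €2,173,000 = €434,600
Cap at €434,600: €386,120 is within the cap, no reduction.

€386,120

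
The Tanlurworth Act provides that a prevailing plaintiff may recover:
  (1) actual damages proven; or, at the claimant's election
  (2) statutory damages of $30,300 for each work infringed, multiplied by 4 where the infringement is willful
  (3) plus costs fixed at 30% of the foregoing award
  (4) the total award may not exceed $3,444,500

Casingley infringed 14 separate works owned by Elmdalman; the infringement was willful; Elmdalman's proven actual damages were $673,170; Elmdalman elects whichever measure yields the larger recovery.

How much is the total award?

Statutory damages: 14 × $30,300 = $424,200
Multiplied by 4: 4 × $424,200 = $1,696,800
Greater of actual damages ($673,170) or enhanced statutory damages ($1,696,800): $1,696,800
Costs: 30% of $1,696,800 = $509,040
Award plus costs: $1,696,800 + $509,040 = $2,205,840
Cap at $3,444,500: $2,205,840 is within the cap, no reduction.

Award: $2,205,840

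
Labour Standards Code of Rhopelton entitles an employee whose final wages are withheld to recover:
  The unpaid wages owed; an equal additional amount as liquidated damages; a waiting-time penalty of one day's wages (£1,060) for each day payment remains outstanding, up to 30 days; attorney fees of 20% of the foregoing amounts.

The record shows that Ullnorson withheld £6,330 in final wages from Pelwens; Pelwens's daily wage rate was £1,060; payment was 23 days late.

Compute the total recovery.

£44,448

Liquidated damages (equal amount): £6,330
Penalty days: min(23, 30) = 23
Waiting-time penalty: 23 × £1,060 = £24,380
Subtotal: £6,330 + £6,330 + £24,380 = £37,040
Attorney fees: 20% of £37,040 = £7,408
Total award: £37,040 + £7,408 = £44,448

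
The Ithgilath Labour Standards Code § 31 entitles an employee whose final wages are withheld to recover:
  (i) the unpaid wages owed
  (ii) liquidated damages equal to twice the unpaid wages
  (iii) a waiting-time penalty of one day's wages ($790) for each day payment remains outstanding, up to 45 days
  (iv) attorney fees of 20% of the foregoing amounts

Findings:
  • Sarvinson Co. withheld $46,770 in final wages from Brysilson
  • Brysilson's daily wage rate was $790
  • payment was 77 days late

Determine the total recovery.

Doubled: 2 × $46,770 = $93,540
Penalty days: min(77, 45) = 45
Waiting-time penalty: 45 × $790 = $35,550
Subtotal: $46,770 + $93,540 + $35,550 = $175,860
Attorney fees: 20% of $175,860 = $35,172
Total award: $175,860 + $35,172 = $211,032

Total award: $211,032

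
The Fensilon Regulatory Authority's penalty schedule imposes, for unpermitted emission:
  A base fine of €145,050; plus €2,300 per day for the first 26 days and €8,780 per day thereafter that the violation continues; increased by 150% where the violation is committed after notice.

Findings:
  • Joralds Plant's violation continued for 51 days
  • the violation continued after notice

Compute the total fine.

First 26 days: 26 × €2,300 = €59,800
Remaining days: (51 − 26) × €8,780 = €219,500
Per-day component: €59,800 + €219,500 = €279,300
Base plus per-day: €145,050 + €279,300 = €424,350
Enhancement: 150% of €424,350 = €636,525
Enhanced fine: €424,350 + €636,525 = €1,060,875

€1,060,875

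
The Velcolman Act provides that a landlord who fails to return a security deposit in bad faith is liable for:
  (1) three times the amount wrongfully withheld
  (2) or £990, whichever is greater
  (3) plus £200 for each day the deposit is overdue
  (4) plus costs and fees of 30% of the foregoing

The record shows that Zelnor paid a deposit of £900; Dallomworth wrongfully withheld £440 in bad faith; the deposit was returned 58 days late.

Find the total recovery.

Recovery: £16,796

Trebled: 3 × £440 = £1,320
Minimum £990: £1,320 meets the minimum, no increase.
Late-return penalty: 58 × £200 = £11,600
Damages plus late penalty: £1,320 + £11,600 = £12,920
Costs and fees: 30% of £12,920 = £3,876
Total recovery: £12,920 + £3,876 = £16,796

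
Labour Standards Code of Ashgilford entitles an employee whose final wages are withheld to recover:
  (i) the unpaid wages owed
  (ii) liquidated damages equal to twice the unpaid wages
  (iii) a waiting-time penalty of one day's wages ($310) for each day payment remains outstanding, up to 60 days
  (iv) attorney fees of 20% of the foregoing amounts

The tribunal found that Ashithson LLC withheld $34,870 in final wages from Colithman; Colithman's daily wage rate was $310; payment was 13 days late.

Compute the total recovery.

$130,368

Doubled: 2 × $34,870 = $69,740
Penalty days: min(13, 60) = 13
Waiting-time penalty: 13 × $310 = $4,030
Subtotal: $34,870 + $69,740 + $4,030 = $108,640
Attorney fees: 20% of $108,640 = $21,728
Total award: $108,640 + $21,728 = $130,368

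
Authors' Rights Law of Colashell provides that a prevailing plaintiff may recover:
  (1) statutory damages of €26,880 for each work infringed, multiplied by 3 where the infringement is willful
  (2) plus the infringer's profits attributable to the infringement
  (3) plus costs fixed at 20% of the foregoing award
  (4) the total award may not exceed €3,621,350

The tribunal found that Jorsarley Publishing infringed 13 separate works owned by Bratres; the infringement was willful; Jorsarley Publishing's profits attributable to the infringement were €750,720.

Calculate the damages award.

Award: €2,158,848

Statutory damages: 13 × €26,880 = €349,440
Trebled: 3 × €349,440 = €1,048,320
Combined award: €1,048,320 + €750,720 = €1,799,040
Costs: 20% of €1,799,040 = €359,808
Award plus costs: €1,799,040 + €359,808 = €2,158,848
Cap at €3,621,350: €2,158,848 is within the cap, no reduction.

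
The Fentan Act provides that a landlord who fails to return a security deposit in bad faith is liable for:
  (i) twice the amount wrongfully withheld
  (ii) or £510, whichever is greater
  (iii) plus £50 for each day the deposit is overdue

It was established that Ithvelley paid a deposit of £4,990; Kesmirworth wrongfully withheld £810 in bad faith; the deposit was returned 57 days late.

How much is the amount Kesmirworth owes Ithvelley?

Doubled: 2 × £810 = £1,620
Minimum £510: £1,620 meets the minimum, no increase.
Late-return penalty: 57 × £50 = £2,850
Damages plus late penalty: £1,620 + £2,850 = £4,470

£4,470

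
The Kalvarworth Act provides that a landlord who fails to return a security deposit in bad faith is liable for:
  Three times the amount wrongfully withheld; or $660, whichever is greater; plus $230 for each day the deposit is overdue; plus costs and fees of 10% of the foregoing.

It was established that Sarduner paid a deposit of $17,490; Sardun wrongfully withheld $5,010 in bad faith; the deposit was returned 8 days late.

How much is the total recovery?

Recovery: $18,557

Trebled: 3 × $5,010 = $15,030
Minimum $660: $15,030 meets the minimum, no increase.
Late-return penalty: 8 × $230 = $1,840
Damages plus late penalty: $15,030 + $1,840 = $16,870
Costs and fees: 10% of $16,870 = $1,687
Total recovery: $16,870 + $1,687 = $18,557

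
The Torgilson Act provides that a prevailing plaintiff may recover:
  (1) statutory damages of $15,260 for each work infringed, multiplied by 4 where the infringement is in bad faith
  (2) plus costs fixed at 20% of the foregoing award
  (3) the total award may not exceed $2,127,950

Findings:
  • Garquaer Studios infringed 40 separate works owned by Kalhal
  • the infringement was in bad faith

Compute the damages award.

Statutory damages: 40 × $15,260 = $610,400
Multiplied by 4: 4 × $610,400 = $2,441,600
Costs: 20% of $2,441,600 = $488,320
Award plus costs: $2,441,600 + $488,320 = $2,929,920
Cap at $2,127,950: $2,929,920 exceeds the cap → $2,127,950

$2,127,950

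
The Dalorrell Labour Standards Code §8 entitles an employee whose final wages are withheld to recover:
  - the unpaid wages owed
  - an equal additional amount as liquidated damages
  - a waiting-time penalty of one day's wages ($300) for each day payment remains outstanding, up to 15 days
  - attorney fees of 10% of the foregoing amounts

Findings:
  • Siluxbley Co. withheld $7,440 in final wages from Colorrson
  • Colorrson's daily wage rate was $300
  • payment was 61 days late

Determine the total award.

Liquidated damages (equal amount): $7,440
Penalty days: min(61, 15) = 15
Waiting-time penalty: 15 × $300 = $4,500
Subtotal: $7,440 + $7,440 + $4,500 = $19,380
Attorney fees: 10% of $19,380 = $1,938
Total award: $19,380 + $1,938 = $21,318

$21,318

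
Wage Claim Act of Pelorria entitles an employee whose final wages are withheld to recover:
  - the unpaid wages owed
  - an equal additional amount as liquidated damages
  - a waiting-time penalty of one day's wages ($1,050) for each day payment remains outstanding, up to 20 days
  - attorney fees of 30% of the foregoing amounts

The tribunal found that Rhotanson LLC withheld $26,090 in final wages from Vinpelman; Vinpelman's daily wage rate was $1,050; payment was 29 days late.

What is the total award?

$95,134

Liquidated damages (equal amount): $26,090
Penalty days: min(29, 20) = 20
Waiting-time penalty: 20 × $1,050 = $21,000
Subtotal: $26,090 + $26,090 + $21,000 = $73,180
Attorney fees: 30% of $73,180 = $21,954
Total award: $73,180 + $21,954 = $95,134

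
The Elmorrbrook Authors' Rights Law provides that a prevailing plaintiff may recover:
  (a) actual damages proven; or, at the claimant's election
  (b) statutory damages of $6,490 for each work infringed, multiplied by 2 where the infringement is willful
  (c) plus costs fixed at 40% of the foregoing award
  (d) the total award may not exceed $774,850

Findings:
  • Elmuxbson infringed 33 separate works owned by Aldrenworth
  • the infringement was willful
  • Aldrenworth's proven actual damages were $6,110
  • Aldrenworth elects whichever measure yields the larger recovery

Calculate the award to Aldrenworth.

$599,676

Statutory damages: 33 × $6,490 = $214,170
Doubled: 2 × $214,170 = $428,340
Greater of actual damages ($6,110) or enhanced statutory damages ($428,340): $428,340
Costs: 40% of $428,340 = $171,336
Award plus costs: $428,340 + $171,336 = $599,676
Cap at $774,850: $599,676 is within the cap, no reduction.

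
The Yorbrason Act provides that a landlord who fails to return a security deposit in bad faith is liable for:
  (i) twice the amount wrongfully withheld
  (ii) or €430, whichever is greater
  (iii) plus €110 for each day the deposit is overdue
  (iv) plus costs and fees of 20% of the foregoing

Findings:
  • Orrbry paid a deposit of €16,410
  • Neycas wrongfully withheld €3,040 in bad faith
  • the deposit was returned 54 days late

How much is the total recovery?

Doubled: 2 × €3,040 = €6,080
Minimum €430: €6,080 meets the minimum, no increase.
Late-return penalty: 54 × €110 = €5,940
Damages plus late penalty: €6,080 + €5,940 = €12,020
Costs and fees: 20% of €12,020 = €2,404
Total recovery: €12,020 + €2,404 = €14,424

€14,424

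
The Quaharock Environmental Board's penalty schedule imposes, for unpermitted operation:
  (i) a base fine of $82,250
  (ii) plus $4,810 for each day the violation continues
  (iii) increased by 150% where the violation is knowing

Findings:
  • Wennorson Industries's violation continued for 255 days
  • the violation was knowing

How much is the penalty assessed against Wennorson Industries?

$3,272,000

Per-day component: 255 × $4,810 = $1,226,550
Base plus per-day: $82,250 + $1,226,550 = $1,308,800
Enhancement: 150% of $1,308,800 = $1,963,200
Enhanced fine: $1,308,800 + $1,963,200 = $3,272,000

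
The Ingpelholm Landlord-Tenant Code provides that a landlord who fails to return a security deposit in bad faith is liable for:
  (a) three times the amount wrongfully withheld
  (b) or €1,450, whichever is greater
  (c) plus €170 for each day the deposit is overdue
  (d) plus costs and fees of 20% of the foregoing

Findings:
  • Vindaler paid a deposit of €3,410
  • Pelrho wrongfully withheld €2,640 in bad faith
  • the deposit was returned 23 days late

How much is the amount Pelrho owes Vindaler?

€14,196

Trebled: 3 × €2,640 = €7,920
Minimum €1,450: €7,920 meets the minimum, no increase.
Late-return penalty: 23 × €170 = €3,910
Damages plus late penalty: €7,920 + €3,910 = €11,830
Costs and fees: 20% of €11,830 = €2,366
Total recovery: €11,830 + €2,366 = €14,196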